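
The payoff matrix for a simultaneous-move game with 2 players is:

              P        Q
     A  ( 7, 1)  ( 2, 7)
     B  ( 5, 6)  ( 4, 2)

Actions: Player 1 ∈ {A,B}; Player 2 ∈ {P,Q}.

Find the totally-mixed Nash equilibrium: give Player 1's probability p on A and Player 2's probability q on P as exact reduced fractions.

P1 indiff ⇒ q·7+(1-q)·2 = q·5+(1-q)·4 ⇒ q(2) = (1-q)(2) ⇒ q = 1/2
P2 indiff ⇒ p·1+(1-p)·6 = p·7+(1-p)·2 ⇒ p(-6) = (1-p)(-4) ⇒ p = 2/5

p=2/5, q=1/2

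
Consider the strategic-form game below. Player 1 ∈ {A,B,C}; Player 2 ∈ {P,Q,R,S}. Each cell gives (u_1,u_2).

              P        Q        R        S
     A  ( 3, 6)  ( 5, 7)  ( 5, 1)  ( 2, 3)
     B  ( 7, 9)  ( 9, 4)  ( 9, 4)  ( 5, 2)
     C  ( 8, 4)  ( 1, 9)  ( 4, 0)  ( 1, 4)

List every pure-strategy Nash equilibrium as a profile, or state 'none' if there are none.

No pure NE.

(A,P): not NE [P1→C gives 8>3; P2→Q gives 7>6]
(A,Q): not NE [P1→B gives 9>5]
(A,R): not NE [P1→B gives 9>5; P2→Q gives 7>1]
(A,S): not NE [P1→B gives 5>2; P2→Q gives 7>3]
(B,P): not NE [P1→C gives 8>7]
(B,Q): not NE [P2→P gives 9>4]
(B,R): not NE [P2→P gives 9>4]
(B,S): not NE [P2→P gives 9>2]
(C,P): not NE [P2→Q gives 9>4]
(C,Q): not NE [P1→B gives 9>1]
(C,R): not NE [P1→B gives 9>4; P2→Q gives 9>0]
(C,S): not NE [P1→B gives 5>1; P2→Q gives 9>4]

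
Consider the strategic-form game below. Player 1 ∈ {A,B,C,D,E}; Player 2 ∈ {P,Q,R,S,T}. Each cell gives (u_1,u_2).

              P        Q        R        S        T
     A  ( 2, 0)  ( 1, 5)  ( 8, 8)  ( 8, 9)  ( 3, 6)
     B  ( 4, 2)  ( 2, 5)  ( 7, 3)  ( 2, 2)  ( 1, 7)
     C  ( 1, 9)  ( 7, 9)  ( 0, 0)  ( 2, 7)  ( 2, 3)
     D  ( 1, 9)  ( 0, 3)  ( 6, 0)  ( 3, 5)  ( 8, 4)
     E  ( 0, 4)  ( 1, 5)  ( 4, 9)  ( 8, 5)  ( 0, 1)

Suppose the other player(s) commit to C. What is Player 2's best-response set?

BR_2 = {P,Q}

u_2(P vs C) = 9
u_2(Q vs C) = 9
u_2(R vs C) = 0
u_2(S vs C) = 7
u_2(T vs C) = 3
max payoff 9 at {P,Q}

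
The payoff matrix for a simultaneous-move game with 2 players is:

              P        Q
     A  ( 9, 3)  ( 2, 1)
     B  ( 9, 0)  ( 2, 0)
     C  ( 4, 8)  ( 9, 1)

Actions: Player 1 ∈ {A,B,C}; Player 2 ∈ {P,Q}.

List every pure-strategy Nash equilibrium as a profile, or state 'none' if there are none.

(A,P): NE
(A,Q): not NE [P1→C gives 9>2; P2→P gives 3>1]
(B,P): NE
(B,Q): not NE [P1→C gives 9>2]
(C,P): not NE [P1→B gives 9>4]
(C,Q): not NE [P2→P gives 8>1]

PSNE = {(A,P), (B,P)}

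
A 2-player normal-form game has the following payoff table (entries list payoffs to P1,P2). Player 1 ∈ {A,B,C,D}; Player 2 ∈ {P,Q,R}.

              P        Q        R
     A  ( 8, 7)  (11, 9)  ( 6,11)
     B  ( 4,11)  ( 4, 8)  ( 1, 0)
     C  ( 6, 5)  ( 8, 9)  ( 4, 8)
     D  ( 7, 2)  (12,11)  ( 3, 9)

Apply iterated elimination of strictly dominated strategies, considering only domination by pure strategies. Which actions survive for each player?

P1 drop B (A beats it: P:8>4 Q:11>4 R:6>1)
P1 drop C (A beats it: P:8>6 Q:11>8 R:6>4)
P2 drop P (Q beats it: A:9>7 D:11>2)
P1→{A,D} P2→{Q,R}

Survivors P1:{A,D} P2:{Q,R}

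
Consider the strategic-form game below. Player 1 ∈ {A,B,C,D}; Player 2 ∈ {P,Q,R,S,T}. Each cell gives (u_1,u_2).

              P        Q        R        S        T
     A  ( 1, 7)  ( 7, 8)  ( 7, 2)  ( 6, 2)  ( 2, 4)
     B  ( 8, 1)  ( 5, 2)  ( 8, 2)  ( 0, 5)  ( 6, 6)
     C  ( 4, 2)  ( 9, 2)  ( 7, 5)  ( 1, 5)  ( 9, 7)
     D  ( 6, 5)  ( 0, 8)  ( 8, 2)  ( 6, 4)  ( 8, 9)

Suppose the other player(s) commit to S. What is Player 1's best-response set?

argmax u_1 = {A,D}

u_1(A vs S) = 6
u_1(B vs S) = 0
u_1(C vs S) = 1
u_1(D vs S) = 6
max payoff 6 at {A,D}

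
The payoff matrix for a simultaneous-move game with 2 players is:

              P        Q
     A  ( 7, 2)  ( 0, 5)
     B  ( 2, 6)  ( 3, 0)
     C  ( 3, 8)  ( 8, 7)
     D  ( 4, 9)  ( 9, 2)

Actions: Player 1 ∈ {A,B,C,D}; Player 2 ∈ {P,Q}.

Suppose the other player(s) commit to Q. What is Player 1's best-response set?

u_1(A vs Q) = 0
u_1(B vs Q) = 3
u_1(C vs Q) = 8
u_1(D vs Q) = 9
max payoff 9 at {D}

P1 best: {D}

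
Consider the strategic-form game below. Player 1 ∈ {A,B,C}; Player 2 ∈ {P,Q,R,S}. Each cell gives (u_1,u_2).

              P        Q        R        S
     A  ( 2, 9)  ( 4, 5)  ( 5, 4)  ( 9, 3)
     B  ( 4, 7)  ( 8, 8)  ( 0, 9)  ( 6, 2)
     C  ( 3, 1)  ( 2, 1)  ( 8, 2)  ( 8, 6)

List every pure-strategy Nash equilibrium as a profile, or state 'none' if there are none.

(A,P): not NE [P1→B gives 4>2]
(A,Q): not NE [P1→B gives 8>4; P2→P gives 9>5]
(A,R): not NE [P1→C gives 8>5; P2→P gives 9>4]
(A,S): not NE [P2→P gives 9>3]
(B,P): not NE [P2→R gives 9>7]
(B,Q): not NE [P2→R gives 9>8]
(B,R): not NE [P1→C gives 8>0]
(B,S): not NE [P1→A gives 9>6; P2→R gives 9>2]
(C,P): not NE [P1→B gives 4>3; P2→S gives 6>1]
(C,Q): not NE [P1→B gives 8>2; P2→S gives 6>1]
(C,R): not NE [P2→S gives 6>2]
(C,S): not NE [P1→A gives 9>8]

PSNE: ∅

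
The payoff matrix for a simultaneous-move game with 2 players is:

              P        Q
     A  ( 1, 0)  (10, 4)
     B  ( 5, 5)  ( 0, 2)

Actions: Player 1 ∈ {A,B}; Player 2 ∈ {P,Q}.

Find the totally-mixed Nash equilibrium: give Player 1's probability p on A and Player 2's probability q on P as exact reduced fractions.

P1 mixes 3/7 on A; P2 mixes 5/7 on P

P1 indiff ⇒ q·1+(1-q)·10 = q·5+(1-q)·0 ⇒ q(-4) = (1-q)(-10) ⇒ q = 5/7
P2 indiff ⇒ p·0+(1-p)·5 = p·4+(1-p)·2 ⇒ p(-4) = (1-p)(-3) ⇒ p = 3/7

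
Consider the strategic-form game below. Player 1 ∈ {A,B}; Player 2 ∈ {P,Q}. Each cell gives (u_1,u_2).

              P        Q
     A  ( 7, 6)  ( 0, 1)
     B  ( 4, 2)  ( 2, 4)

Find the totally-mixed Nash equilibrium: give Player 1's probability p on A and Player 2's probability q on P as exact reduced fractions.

P1 mixes 2/7 on A; P2 mixes 2/5 on P

P1 indiff ⇒ q·7+(1-q)·0 = q·4+(1-q)·2 ⇒ q(3) = (1-q)(2) ⇒ q = 2/5
P2 indiff ⇒ p·6+(1-p)·2 = p·1+(1-p)·4 ⇒ p(5) = (1-p)(2) ⇒ p = 2/7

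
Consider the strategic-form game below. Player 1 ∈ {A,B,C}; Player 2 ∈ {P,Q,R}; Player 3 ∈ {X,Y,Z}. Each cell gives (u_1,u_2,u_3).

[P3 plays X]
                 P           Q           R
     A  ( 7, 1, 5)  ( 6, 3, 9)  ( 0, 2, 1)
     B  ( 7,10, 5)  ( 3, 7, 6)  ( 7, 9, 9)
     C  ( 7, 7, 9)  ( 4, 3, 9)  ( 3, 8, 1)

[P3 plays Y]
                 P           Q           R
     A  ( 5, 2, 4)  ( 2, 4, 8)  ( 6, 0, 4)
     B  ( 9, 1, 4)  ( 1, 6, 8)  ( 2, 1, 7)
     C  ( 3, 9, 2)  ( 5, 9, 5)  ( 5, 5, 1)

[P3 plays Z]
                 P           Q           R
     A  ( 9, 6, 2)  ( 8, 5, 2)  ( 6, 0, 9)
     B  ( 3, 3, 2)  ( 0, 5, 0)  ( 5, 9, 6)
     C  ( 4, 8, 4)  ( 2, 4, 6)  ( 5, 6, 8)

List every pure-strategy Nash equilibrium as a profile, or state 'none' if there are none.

(A,P,X): not NE [P2→Q gives 3>1]
(A,P,Y): not NE [P1→B gives 9>5; P2→Q gives 4>2; P3→X gives 5>4]
(A,P,Z): not NE [P3→X gives 5>2]
(A,Q,X): NE
(A,Q,Y): not NE [P1→C gives 5>2; P3→X gives 9>8]
(A,Q,Z): not NE [P2→P gives 6>5; P3→X gives 9>2]
(A,R,X): not NE [P1→B gives 7>0; P2→Q gives 3>2; P3→Z gives 9>1]
(A,R,Y): not NE [P2→Q gives 4>0; P3→Z gives 9>4]
(A,R,Z): not NE [P2→P gives 6>0]
(B,P,X): NE
(B,P,Y): not NE [P2→Q gives 6>1; P3→X gives 5>4]
(B,P,Z): not NE [P1→A gives 9>3; P2→R gives 9>3; P3→X gives 5>2]
(B,Q,X): not NE [P1→A gives 6>3; P2→P gives 10>7; P3→Y gives 8>6]
(B,Q,Y): not NE [P1→C gives 5>1]
(B,Q,Z): not NE [P1→A gives 8>0; P2→R gives 9>5; P3→Y gives 8>0]
(B,R,X): not NE [P2→P gives 10>9]
(B,R,Y): not NE [P1→A gives 6>2; P2→Q gives 6>1; P3→X gives 9>7]
(B,R,Z): not NE [P1→A gives 6>5; P3→X gives 9>6]
(C,P,X): not NE [P2→R gives 8>7]
(C,P,Y): not NE [P1→B gives 9>3; P3→X gives 9>2]
(C,P,Z): not NE [P1→A gives 9>4; P3→X gives 9>4]
(C,Q,X): not NE [P1→A gives 6>4; P2→R gives 8>3]
(C,Q,Y): not NE [P3→X gives 9>5]
(C,Q,Z): not NE [P1→A gives 8>2; P2→P gives 8>4; P3→X gives 9>6]
(C,R,X): not NE [P1→B gives 7>3; P3→Z gives 8>1]
(C,R,Y): not NE [P1→A gives 6>5; P2→Q gives 9>5; P3→Z gives 8>1]
(C,R,Z): not NE [P1→A gives 6>5; P2→P gives 8>6]

PSNE = {(A,Q,X), (B,P,X)}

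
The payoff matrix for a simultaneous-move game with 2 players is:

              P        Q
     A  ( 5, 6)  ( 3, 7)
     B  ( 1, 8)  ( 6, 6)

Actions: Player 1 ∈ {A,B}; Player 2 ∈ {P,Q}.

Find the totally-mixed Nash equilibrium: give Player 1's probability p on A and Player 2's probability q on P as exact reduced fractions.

p=2/3, q=3/7

P1 indiff ⇒ q·5+(1-q)·3 = q·1+(1-q)·6 ⇒ q(4) = (1-q)(3) ⇒ q = 3/7
P2 indiff ⇒ p·6+(1-p)·8 = p·7+(1-p)·6 ⇒ p(-1) = (1-p)(-2) ⇒ p = 2/3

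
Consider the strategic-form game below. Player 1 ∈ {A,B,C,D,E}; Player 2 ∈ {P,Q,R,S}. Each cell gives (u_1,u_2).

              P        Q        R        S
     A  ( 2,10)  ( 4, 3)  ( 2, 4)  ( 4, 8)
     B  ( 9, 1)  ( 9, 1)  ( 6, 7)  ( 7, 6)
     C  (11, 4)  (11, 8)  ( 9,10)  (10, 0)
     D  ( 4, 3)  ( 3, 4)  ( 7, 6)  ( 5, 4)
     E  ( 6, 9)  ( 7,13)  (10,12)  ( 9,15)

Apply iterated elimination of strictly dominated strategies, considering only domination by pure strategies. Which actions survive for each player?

Remaining: P1:{C,E} P2:{Q,R,S}

P1 drop A (B beats it: P:9>2 Q:9>4 R:6>2 S:7>4)
P1 drop B (C beats it: P:11>9 Q:11>9 R:9>6 S:10>7)
P1 drop D (C beats it: P:11>4 Q:11>3 R:9>7 S:10>5)
P2 drop P (Q beats it: C:8>4 E:13>9)
P1→{C,E} P2→{Q,R,S}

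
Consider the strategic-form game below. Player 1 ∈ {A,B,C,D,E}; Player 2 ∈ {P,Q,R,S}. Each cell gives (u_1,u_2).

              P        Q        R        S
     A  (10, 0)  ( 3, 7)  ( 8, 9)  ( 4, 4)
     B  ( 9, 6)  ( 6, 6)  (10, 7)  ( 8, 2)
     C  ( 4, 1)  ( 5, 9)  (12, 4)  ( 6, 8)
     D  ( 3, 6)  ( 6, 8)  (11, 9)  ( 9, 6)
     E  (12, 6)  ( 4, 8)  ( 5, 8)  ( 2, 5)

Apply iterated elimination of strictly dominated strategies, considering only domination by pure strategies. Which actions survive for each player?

P2 drop P (R beats it: A:9>0 B:7>6 C:4>1 D:9>6 E:8>6)
P1 drop A (B beats it: Q:6>3 R:10>8 S:8>4)
P1 drop E (B beats it: Q:6>4 R:10>5 S:8>2)
P2 drop S (Q beats it: B:6>2 C:9>8 D:8>6)
P1→{B,C,D} P2→{Q,R}

Survivors P1:{B,C,D} P2:{Q,R}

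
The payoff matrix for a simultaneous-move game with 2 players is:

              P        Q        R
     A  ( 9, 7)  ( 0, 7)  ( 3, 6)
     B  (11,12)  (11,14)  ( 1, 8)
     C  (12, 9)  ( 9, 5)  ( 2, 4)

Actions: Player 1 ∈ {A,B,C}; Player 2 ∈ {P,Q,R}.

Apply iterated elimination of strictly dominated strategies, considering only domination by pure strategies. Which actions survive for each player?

Remaining: P1:{B,C} P2:{P,Q}

P2 drop R (P beats it: A:7>6 B:12>8 C:9>4)
P1 drop A (B beats it: P:11>9 Q:11>0)
P1→{B,C} P2→{P,Q}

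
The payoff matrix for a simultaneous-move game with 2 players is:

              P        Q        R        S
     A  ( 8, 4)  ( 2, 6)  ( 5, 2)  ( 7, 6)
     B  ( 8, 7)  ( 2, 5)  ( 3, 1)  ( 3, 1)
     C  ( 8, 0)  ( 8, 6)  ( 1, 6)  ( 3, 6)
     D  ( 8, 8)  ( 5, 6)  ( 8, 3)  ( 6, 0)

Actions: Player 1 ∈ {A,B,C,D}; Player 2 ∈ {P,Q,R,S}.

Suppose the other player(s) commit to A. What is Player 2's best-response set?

u_2(P vs A) = 4
u_2(Q vs A) = 6
u_2(R vs A) = 2
u_2(S vs A) = 6
max payoff 6 at {Q,S}

P2 best: {Q,S}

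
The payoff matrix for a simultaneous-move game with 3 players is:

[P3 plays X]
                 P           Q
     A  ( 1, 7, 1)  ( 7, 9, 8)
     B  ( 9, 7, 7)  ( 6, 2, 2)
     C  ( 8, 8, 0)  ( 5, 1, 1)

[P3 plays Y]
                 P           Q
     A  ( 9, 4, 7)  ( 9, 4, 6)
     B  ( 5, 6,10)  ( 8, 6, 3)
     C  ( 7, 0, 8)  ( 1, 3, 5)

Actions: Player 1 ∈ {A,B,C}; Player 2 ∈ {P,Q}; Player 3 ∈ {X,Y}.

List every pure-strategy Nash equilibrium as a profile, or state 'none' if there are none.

Nash profiles: (A,P,Y), (A,Q,X)

(A,P,X): not NE [P1→B gives 9>1; P2→Q gives 9>7; P3→Y gives 7>1]
(A,P,Y): NE
(A,Q,X): NE
(A,Q,Y): not NE [P3→X gives 8>6]
(B,P,X): not NE [P3→Y gives 10>7]
(B,P,Y): not NE [P1→A gives 9>5]
(B,Q,X): not NE [P1→A gives 7>6; P2→P gives 7>2; P3→Y gives 3>2]
(B,Q,Y): not NE [P1→A gives 9>8]
(C,P,X): not NE [P1→B gives 9>8; P3→Y gives 8>0]
(C,P,Y): not NE [P1→A gives 9>7; P2→Q gives 3>0]
(C,Q,X): not NE [P1→A gives 7>5; P2→P gives 8>1; P3→Y gives 5>1]
(C,Q,Y): not NE [P1→A gives 9>1]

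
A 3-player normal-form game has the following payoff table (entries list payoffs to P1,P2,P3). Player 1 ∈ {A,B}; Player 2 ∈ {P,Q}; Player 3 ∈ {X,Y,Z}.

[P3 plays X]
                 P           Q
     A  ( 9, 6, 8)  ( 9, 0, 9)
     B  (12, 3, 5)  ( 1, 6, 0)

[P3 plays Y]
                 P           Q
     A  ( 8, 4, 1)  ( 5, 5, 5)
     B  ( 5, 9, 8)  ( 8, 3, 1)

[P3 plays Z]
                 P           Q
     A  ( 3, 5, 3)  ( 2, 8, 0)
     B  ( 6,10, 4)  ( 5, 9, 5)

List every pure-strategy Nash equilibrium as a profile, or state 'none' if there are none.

No pure NE.

(A,P,X): not NE [P1→B gives 12>9]
(A,P,Y): not NE [P2→Q gives 5>4; P3→X gives 8>1]
(A,P,Z): not NE [P1→B gives 6>3; P2→Q gives 8>5; P3→X gives 8>3]
(A,Q,X): not NE [P2→P gives 6>0]
(A,Q,Y): not NE [P1→B gives 8>5; P3→X gives 9>5]
(A,Q,Z): not NE [P1→B gives 5>2; P3→X gives 9>0]
(B,P,X): not NE [P2→Q gives 6>3; P3→Y gives 8>5]
(B,P,Y): not NE [P1→A gives 8>5]
(B,P,Z): not NE [P3→Y gives 8>4]
(B,Q,X): not NE [P1→A gives 9>1; P3→Z gives 5>0]
(B,Q,Y): not NE [P2→P gives 9>3; P3→Z gives 5>1]
(B,Q,Z): not NE [P2→P gives 10>9]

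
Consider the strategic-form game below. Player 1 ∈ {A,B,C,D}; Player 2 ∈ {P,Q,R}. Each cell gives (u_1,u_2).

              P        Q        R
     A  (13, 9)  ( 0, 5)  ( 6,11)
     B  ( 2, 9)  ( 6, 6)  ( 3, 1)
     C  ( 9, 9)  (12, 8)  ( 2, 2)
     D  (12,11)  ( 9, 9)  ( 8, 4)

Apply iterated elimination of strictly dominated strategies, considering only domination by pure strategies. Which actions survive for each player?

P1 drop B (D beats it: P:12>2 Q:9>6 R:8>3)
P2 drop Q (P beats it: A:9>5 C:9>8 D:11>9)
P1 drop C (A beats it: P:13>9 R:6>2)
P1→{A,D} P2→{P,R}

IESDS → P1:{A,D} P2:{P,R}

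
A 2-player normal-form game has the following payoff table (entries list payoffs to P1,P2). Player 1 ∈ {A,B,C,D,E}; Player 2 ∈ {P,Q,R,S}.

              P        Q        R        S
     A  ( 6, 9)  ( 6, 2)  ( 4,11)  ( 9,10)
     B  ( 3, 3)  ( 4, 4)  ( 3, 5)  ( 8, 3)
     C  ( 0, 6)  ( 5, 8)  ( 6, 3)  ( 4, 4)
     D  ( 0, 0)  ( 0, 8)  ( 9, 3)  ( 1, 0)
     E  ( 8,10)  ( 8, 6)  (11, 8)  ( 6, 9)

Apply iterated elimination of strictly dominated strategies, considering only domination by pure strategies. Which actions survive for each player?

P1 drop B (A beats it: P:6>3 Q:6>4 R:4>3 S:9>8)
P1 drop C (E beats it: P:8>0 Q:8>5 R:11>6 S:6>4)
P1 drop D (E beats it: P:8>0 Q:8>0 R:11>9 S:6>1)
P2 drop Q (P beats it: A:9>2 E:10>6)
P1→{A,E} P2→{P,R,S}

Survivors P1:{A,E} P2:{P,R,S}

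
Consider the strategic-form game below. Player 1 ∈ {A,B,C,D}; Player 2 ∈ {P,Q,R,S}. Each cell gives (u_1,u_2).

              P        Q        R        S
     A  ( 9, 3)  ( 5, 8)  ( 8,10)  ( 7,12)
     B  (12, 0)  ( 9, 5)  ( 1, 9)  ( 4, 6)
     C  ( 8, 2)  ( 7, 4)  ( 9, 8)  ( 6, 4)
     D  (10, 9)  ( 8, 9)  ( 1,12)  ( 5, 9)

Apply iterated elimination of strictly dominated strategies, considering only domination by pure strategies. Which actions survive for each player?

Remaining: P1:{A,C} P2:{R,S}

P2 drop P (R beats it: A:10>3 B:9>0 C:8>2 D:12>9)
P2 drop Q (R beats it: A:10>8 B:9>5 C:8>4 D:12>9)
P1 drop B (A beats it: R:8>1 S:7>4)
P1 drop D (A beats it: R:8>1 S:7>5)
P1→{A,C} P2→{R,S}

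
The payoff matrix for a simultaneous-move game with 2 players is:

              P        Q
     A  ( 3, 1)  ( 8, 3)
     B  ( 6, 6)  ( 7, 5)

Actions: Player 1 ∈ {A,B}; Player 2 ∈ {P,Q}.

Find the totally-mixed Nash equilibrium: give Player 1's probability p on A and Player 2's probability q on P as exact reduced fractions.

P1 mixes 1/3 on A; P2 mixes 1/4 on P

P1 indiff ⇒ q·3+(1-q)·8 = q·6+(1-q)·7 ⇒ q(-3) = (1-q)(-1) ⇒ q = 1/4
P2 indiff ⇒ p·1+(1-p)·6 = p·3+(1-p)·5 ⇒ p(-2) = (1-p)(-1) ⇒ p = 1/3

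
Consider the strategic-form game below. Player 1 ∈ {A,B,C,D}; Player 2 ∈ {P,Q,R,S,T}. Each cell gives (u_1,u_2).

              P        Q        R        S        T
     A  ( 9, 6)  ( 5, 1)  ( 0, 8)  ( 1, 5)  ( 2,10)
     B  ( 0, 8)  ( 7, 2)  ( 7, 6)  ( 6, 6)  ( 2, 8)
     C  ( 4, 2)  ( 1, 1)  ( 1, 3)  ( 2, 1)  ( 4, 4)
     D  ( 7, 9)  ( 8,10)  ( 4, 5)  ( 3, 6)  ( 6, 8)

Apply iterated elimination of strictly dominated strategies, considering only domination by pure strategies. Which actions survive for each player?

P1 drop C (D beats it: P:7>4 Q:8>1 R:4>1 S:3>2 T:6>4)
P2 drop R (T beats it: A:10>8 B:8>6 D:8>5)
P2 drop S (P beats it: A:6>5 B:8>6 D:9>6)
P1 drop B (D beats it: P:7>0 Q:8>7 T:6>2)
P1→{A,D} P2→{P,Q,T}

Remaining: P1:{A,D} P2:{P,Q,T}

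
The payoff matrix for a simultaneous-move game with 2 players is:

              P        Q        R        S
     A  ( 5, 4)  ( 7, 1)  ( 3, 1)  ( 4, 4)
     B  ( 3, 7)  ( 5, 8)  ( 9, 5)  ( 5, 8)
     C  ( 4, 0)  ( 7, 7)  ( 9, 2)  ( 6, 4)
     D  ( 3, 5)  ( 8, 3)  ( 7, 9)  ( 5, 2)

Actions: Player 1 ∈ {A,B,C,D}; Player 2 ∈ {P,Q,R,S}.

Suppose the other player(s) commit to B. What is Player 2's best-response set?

u_2(P vs B) = 7
u_2(Q vs B) = 8
u_2(R vs B) = 5
u_2(S vs B) = 8
max payoff 8 at {Q,S}

P2 best: {Q,S}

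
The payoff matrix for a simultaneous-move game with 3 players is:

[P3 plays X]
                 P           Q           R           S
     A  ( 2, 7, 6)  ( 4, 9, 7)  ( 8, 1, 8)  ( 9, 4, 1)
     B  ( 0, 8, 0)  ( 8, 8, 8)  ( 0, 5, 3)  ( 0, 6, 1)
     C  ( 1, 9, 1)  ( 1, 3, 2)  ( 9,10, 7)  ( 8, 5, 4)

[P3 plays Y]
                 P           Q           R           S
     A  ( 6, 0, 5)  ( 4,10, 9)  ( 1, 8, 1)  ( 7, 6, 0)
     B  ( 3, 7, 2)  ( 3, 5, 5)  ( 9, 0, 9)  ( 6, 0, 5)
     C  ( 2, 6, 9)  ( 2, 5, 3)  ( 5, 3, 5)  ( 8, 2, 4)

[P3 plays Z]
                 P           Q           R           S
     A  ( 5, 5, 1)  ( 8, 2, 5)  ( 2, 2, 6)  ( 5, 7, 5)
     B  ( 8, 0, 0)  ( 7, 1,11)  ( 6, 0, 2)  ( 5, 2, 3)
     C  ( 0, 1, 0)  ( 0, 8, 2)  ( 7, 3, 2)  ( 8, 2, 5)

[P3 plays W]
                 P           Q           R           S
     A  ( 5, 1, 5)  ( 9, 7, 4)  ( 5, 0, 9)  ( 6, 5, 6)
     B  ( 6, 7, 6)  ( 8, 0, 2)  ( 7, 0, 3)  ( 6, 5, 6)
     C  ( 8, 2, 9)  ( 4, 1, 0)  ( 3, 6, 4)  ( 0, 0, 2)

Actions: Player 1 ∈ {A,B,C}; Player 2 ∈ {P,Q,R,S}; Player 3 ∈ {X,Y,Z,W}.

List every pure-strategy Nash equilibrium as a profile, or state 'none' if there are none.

NE set: (A,Q,Y), (C,R,X)

(A,P,X): not NE [P2→Q gives 9>7]
(A,P,Y): not NE [P2→Q gives 10>0; P3→X gives 6>5]
(A,P,Z): not NE [P1→B gives 8>5; P2→S gives 7>5; P3→X gives 6>1]
(A,P,W): not NE [P1→C gives 8>5; P2→Q gives 7>1; P3→X gives 6>5]
(A,Q,X): not NE [P1→B gives 8>4; P3→Y gives 9>7]
(A,Q,Y): NE
(A,Q,Z): not NE [P2→S gives 7>2; P3→Y gives 9>5]
(A,Q,W): not NE [P3→Y gives 9>4]
(A,R,X): not NE [P1→C gives 9>8; P2→Q gives 9>1; P3→W gives 9>8]
(A,R,Y): not NE [P1→B gives 9>1; P2→Q gives 10>8; P3→W gives 9>1]
(A,R,Z): not NE [P1→C gives 7>2; P2→S gives 7>2; P3→W gives 9>6]
(A,R,W): not NE [P1→B gives 7>5; P2→Q gives 7>0]
(A,S,X): not NE [P2→Q gives 9>4; P3→W gives 6>1]
(A,S,Y): not NE [P1→C gives 8>7; P2→Q gives 10>6; P3→W gives 6>0]
(A,S,Z): not NE [P1→C gives 8>5; P3→W gives 6>5]
(A,S,W): not NE [P2→Q gives 7>5]
(B,P,X): not NE [P1→A gives 2>0; P3→W gives 6>0]
(B,P,Y): not NE [P1→A gives 6>3; P3→W gives 6>2]
(B,P,Z): not NE [P2→S gives 2>0; P3→W gives 6>0]
(B,P,W): not NE [P1→C gives 8>6]
(B,Q,X): not NE [P3→Z gives 11>8]
(B,Q,Y): not NE [P1→A gives 4>3; P2→P gives 7>5; P3→Z gives 11>5]
(B,Q,Z): not NE [P1→A gives 8>7; P2→S gives 2>1]
(B,Q,W): not NE [P1→A gives 9>8; P2→P gives 7>0; P3→Z gives 11>2]
(B,R,X): not NE [P1→C gives 9>0; P2→Q gives 8>5; P3→Y gives 9>3]
(B,R,Y): not NE [P2→P gives 7>0]
(B,R,Z): not NE [P1→C gives 7>6; P2→S gives 2>0; P3→Y gives 9>2]
(B,R,W): not NE [P2→P gives 7>0; P3→Y gives 9>3]
(B,S,X): not NE [P1→A gives 9>0; P2→Q gives 8>6; P3→W gives 6>1]
(B,S,Y): not NE [P1→C gives 8>6; P2→P gives 7>0; P3→W gives 6>5]
(B,S,Z): not NE [P1→C gives 8>5; P3→W gives 6>3]
(B,S,W): not NE [P2→P gives 7>5]
(C,P,X): not NE [P1→A gives 2>1; P2→R gives 10>9; P3→W gives 9>1]
(C,P,Y): not NE [P1→A gives 6>2]
(C,P,Z): not NE [P1→B gives 8>0; P2→Q gives 8>1; P3→W gives 9>0]
(C,P,W): not NE [P2→R gives 6>2]
(C,Q,X): not NE [P1→B gives 8>1; P2→R gives 10>3; P3→Y gives 3>2]
(C,Q,Y): not NE [P1→A gives 4>2; P2→P gives 6>5]
(C,Q,Z): not NE [P1→A gives 8>0; P3→Y gives 3>2]
(C,Q,W): not NE [P1→A gives 9>4; P2→R gives 6>1; P3→Y gives 3>0]
(C,R,X): NE
(C,R,Y): not NE [P1→B gives 9>5; P2→P gives 6>3; P3→X gives 7>5]
(C,R,Z): not NE [P2→Q gives 8>3; P3→X gives 7>2]
(C,R,W): not NE [P1→B gives 7>3; P3→X gives 7>4]
(C,S,X): not NE [P1→A gives 9>8; P2→R gives 10>5; P3→Z gives 5>4]
(C,S,Y): not NE [P2→P gives 6>2; P3→Z gives 5>4]
(C,S,Z): not NE [P2→Q gives 8>2]
(C,S,W): not NE [P1→B gives 6>0; P2→R gives 6>0; P3→Z gives 5>2]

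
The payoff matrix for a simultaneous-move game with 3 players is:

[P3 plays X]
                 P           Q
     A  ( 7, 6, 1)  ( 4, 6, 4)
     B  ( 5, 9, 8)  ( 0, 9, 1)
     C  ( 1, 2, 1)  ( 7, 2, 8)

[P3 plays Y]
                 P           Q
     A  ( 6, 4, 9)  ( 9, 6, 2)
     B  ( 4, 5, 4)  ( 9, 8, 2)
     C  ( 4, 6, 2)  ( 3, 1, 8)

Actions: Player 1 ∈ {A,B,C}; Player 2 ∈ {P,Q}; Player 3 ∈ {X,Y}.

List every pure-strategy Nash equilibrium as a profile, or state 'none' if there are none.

NE set: (B,Q,Y), (C,Q,X)

(A,P,X): not NE [P3→Y gives 9>1]
(A,P,Y): not NE [P2→Q gives 6>4]
(A,Q,X): not NE [P1→C gives 7>4]
(A,Q,Y): not NE [P3→X gives 4>2]
(B,P,X): not NE [P1→A gives 7>5]
(B,P,Y): not NE [P1→A gives 6>4; P2→Q gives 8>5; P3→X gives 8>4]
(B,Q,X): not NE [P1→C gives 7>0; P3→Y gives 2>1]
(B,Q,Y): NE
(C,P,X): not NE [P1→A gives 7>1; P3→Y gives 2>1]
(C,P,Y): not NE [P1→A gives 6>4]
(C,Q,X): NE
(C,Q,Y): not NE [P1→B gives 9>3; P2→P gives 6>1]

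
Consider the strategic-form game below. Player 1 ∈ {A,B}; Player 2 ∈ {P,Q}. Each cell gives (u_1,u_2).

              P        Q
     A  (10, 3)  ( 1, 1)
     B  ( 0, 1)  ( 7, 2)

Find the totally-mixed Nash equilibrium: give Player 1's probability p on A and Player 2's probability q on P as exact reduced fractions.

P1 indiff ⇒ q·10+(1-q)·1 = q·0+(1-q)·7 ⇒ q(10) = (1-q)(6) ⇒ q = 3/8
P2 indiff ⇒ p·3+(1-p)·1 = p·1+(1-p)·2 ⇒ p(2) = (1-p)(1) ⇒ p = 1/3

(p,q) = (1/3, 3/8)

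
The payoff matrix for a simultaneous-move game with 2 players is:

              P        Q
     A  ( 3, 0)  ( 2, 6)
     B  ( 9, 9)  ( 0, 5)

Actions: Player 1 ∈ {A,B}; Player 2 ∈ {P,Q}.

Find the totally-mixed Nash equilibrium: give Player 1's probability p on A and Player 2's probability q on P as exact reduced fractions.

P1 indiff ⇒ q·3+(1-q)·2 = q·9+(1-q)·0 ⇒ q(-6) = (1-q)(-2) ⇒ q = 1/4
P2 indiff ⇒ p·0+(1-p)·9 = p·6+(1-p)·5 ⇒ p(-6) = (1-p)(-4) ⇒ p = 2/5

P1 mixes 2/5 on A; P2 mixes 1/4 on P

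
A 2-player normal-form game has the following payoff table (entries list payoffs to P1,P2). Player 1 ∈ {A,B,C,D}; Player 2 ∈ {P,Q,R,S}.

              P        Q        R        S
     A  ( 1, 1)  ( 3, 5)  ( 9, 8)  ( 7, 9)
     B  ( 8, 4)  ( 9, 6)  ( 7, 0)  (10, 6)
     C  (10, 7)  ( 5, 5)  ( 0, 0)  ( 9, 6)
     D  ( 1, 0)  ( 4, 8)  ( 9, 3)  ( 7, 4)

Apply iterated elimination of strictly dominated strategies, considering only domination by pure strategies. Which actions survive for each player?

P2 drop R (S beats it: A:9>8 B:6>0 C:6>0 D:4>3)
P1 drop A (B beats it: P:8>1 Q:9>3 S:10>7)
P1 drop D (B beats it: P:8>1 Q:9>4 S:10>7)
P1→{B,C} P2→{P,Q,S}

Survivors P1:{B,C} P2:{P,Q,S}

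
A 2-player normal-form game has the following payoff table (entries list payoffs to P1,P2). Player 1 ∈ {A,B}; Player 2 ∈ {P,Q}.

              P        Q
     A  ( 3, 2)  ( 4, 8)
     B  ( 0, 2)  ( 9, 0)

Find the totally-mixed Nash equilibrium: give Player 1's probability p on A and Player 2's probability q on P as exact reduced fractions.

(p,q) = (1/4, 5/8)

P1 indiff ⇒ q·3+(1-q)·4 = q·0+(1-q)·9 ⇒ q(3) = (1-q)(5) ⇒ q = 5/8
P2 indiff ⇒ p·2+(1-p)·2 = p·8+(1-p)·0 ⇒ p(-6) = (1-p)(-2) ⇒ p = 1/4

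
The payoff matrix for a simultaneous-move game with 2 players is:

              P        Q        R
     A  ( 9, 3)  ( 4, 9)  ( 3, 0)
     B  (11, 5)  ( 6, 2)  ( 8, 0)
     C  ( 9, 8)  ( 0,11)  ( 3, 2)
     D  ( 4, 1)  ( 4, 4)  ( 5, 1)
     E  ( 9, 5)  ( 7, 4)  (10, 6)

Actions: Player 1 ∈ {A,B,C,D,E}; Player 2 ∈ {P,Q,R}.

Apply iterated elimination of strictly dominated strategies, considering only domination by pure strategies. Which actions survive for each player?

P1 drop A (B beats it: P:11>9 Q:6>4 R:8>3)
P1 drop C (B beats it: P:11>9 Q:6>0 R:8>3)
P1 drop D (B beats it: P:11>4 Q:6>4 R:8>5)
P2 drop Q (P beats it: B:5>2 E:5>4)
P1→{B,E} P2→{P,R}

IESDS → P1:{B,E} P2:{P,R}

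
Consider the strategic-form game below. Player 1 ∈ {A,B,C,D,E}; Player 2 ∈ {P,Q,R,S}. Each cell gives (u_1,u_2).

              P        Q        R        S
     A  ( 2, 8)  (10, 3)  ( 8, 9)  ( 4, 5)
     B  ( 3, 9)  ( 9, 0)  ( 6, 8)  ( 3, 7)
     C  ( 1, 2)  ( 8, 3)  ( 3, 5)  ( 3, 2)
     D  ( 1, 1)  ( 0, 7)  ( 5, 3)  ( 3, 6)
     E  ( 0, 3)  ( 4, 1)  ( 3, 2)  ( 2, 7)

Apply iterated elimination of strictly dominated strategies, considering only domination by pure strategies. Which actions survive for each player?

P1 drop C (A beats it: P:2>1 Q:10>8 R:8>3 S:4>3)
P1 drop D (A beats it: P:2>1 Q:10>0 R:8>5 S:4>3)
P1 drop E (A beats it: P:2>0 Q:10>4 R:8>3 S:4>2)
P2 drop Q (P beats it: A:8>3 B:9>0)
P2 drop S (P beats it: A:8>5 B:9>7)
P1→{A,B} P2→{P,R}

Survivors P1:{A,B} P2:{P,R}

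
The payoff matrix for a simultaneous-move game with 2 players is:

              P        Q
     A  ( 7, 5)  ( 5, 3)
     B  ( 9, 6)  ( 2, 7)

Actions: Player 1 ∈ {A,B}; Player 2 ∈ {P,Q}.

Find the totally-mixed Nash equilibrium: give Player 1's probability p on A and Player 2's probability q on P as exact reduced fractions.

p=1/3, q=3/5

P1 indiff ⇒ q·7+(1-q)·5 = q·9+(1-q)·2 ⇒ q(-2) = (1-q)(-3) ⇒ q = 3/5
P2 indiff ⇒ p·5+(1-p)·6 = p·3+(1-p)·7 ⇒ p(2) = (1-p)(1) ⇒ p = 1/3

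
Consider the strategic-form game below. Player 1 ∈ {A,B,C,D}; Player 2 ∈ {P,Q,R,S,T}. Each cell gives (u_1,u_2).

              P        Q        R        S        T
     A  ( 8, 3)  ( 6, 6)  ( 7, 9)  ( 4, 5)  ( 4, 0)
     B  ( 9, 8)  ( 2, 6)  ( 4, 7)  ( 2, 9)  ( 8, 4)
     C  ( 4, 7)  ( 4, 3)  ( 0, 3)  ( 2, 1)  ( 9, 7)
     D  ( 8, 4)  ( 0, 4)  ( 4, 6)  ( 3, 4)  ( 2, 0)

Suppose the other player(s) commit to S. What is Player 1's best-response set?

u_1(A vs S) = 4
u_1(B vs S) = 2
u_1(C vs S) = 2
u_1(D vs S) = 3
max payoff 4 at {A}

P1 best: {A}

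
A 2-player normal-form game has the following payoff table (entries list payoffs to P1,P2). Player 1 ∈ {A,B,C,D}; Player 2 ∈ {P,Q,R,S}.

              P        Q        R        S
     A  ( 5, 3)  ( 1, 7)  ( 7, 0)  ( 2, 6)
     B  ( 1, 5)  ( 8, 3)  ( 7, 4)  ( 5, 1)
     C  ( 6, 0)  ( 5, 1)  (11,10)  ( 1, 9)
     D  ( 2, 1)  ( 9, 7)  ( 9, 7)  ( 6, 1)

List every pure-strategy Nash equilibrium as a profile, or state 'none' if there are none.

PSNE = {(C,R), (D,Q)}

(A,P): not NE [P1→C gives 6>5; P2→Q gives 7>3]
(A,Q): not NE [P1→D gives 9>1]
(A,R): not NE [P1→C gives 11>7; P2→Q gives 7>0]
(A,S): not NE [P1→D gives 6>2; P2→Q gives 7>6]
(B,P): not NE [P1→C gives 6>1]
(B,Q): not NE [P1→D gives 9>8; P2→P gives 5>3]
(B,R): not NE [P1→C gives 11>7; P2→P gives 5>4]
(B,S): not NE [P1→D gives 6>5; P2→P gives 5>1]
(C,P): not NE [P2→R gives 10>0]
(C,Q): not NE [P1→D gives 9>5; P2→R gives 10>1]
(C,R): NE
(C,S): not NE [P1→D gives 6>1; P2→R gives 10>9]
(D,P): not NE [P1→C gives 6>2; P2→R gives 7>1]
(D,Q): NE
(D,R): not NE [P1→C gives 11>9]
(D,S): not NE [P2→R gives 7>1]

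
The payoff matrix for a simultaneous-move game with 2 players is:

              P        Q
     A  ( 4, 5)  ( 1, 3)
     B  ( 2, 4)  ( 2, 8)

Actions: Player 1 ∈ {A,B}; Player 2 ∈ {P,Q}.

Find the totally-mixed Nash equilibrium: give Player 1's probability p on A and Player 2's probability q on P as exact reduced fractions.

p=2/3, q=1/3

P1 indiff ⇒ q·4+(1-q)·1 = q·2+(1-q)·2 ⇒ q(2) = (1-q)(1) ⇒ q = 1/3
P2 indiff ⇒ p·5+(1-p)·4 = p·3+(1-p)·8 ⇒ p(2) = (1-p)(4) ⇒ p = 2/3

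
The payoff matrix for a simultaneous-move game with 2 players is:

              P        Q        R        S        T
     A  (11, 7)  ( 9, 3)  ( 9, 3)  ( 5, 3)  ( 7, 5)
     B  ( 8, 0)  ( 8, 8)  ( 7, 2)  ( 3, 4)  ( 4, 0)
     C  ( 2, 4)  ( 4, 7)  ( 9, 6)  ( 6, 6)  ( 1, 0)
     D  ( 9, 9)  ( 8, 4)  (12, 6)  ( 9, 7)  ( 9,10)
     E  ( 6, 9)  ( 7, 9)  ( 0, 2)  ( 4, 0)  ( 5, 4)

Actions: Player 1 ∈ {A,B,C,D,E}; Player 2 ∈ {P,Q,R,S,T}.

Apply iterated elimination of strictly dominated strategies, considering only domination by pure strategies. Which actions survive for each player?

P1 drop B (A beats it: P:11>8 Q:9>8 R:9>7 S:5>3 T:7>4)
P1 drop C (D beats it: P:9>2 Q:8>4 R:12>9 S:9>6 T:9>1)
P1 drop E (A beats it: P:11>6 Q:9>7 R:9>0 S:5>4 T:7>5)
P2 drop Q (P beats it: A:7>3 D:9>4)
P2 drop R (P beats it: A:7>3 D:9>6)
P2 drop S (P beats it: A:7>3 D:9>7)
P1→{A,D} P2→{P,T}

Remaining: P1:{A,D} P2:{P,T}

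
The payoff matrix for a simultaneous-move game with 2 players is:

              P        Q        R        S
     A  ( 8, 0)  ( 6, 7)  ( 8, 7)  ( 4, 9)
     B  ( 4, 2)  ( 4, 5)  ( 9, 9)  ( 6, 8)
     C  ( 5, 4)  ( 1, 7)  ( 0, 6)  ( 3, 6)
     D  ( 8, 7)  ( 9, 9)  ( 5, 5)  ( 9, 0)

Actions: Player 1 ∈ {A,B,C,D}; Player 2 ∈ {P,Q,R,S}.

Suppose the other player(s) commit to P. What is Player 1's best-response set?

u_1(A vs P) = 8
u_1(B vs P) = 4
u_1(C vs P) = 5
u_1(D vs P) = 8
max payoff 8 at {A,D}

BR_1 = {A,D}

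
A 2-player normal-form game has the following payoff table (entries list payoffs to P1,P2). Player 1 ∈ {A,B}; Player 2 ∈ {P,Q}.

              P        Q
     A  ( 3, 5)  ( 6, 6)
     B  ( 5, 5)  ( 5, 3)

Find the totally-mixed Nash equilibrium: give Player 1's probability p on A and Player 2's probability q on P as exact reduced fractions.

(p,q) = (2/3, 1/3)

P1 indiff ⇒ q·3+(1-q)·6 = q·5+(1-q)·5 ⇒ q(-2) = (1-q)(-1) ⇒ q = 1/3
P2 indiff ⇒ p·5+(1-p)·5 = p·6+(1-p)·3 ⇒ p(-1) = (1-p)(-2) ⇒ p = 2/3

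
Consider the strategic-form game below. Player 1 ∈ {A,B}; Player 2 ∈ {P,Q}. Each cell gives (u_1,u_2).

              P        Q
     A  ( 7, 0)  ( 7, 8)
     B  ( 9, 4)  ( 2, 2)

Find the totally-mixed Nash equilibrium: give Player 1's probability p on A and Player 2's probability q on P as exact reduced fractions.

P1 indiff ⇒ q·7+(1-q)·7 = q·9+(1-q)·2 ⇒ q(-2) = (1-q)(-5) ⇒ q = 5/7
P2 indiff ⇒ p·0+(1-p)·4 = p·8+(1-p)·2 ⇒ p(-8) = (1-p)(-2) ⇒ p = 1/5

P1 mixes 1/5 on A; P2 mixes 5/7 on P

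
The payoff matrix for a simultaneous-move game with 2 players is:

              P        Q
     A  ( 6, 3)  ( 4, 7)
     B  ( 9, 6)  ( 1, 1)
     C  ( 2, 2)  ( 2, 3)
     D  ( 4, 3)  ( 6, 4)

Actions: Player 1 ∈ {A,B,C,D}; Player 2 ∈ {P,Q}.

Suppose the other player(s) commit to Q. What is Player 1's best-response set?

BR_1 = {D}

u_1(A vs Q) = 4
u_1(B vs Q) = 1
u_1(C vs Q) = 2
u_1(D vs Q) = 6
max payoff 6 at {D}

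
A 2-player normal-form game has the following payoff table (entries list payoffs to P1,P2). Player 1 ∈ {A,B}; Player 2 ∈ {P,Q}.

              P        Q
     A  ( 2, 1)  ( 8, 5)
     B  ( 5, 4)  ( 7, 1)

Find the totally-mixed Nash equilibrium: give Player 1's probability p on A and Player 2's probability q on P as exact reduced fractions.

P1 indiff ⇒ q·2+(1-q)·8 = q·5+(1-q)·7 ⇒ q(-3) = (1-q)(-1) ⇒ q = 1/4
P2 indiff ⇒ p·1+(1-p)·4 = p·5+(1-p)·1 ⇒ p(-4) = (1-p)(-3) ⇒ p = 3/7

p=3/7, q=1/4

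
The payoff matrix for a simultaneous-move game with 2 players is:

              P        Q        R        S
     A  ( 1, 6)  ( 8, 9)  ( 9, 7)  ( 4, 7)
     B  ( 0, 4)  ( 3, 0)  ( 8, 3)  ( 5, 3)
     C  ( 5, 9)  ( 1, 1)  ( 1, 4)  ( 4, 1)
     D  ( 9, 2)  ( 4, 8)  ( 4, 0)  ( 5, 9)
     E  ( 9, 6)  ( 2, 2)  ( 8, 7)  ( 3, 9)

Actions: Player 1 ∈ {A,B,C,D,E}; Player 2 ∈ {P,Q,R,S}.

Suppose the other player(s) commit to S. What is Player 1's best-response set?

BR_1 = {B,D}

u_1(A vs S) = 4
u_1(B vs S) = 5
u_1(C vs S) = 4
u_1(D vs S) = 5
u_1(E vs S) = 3
max payoff 5 at {B,D}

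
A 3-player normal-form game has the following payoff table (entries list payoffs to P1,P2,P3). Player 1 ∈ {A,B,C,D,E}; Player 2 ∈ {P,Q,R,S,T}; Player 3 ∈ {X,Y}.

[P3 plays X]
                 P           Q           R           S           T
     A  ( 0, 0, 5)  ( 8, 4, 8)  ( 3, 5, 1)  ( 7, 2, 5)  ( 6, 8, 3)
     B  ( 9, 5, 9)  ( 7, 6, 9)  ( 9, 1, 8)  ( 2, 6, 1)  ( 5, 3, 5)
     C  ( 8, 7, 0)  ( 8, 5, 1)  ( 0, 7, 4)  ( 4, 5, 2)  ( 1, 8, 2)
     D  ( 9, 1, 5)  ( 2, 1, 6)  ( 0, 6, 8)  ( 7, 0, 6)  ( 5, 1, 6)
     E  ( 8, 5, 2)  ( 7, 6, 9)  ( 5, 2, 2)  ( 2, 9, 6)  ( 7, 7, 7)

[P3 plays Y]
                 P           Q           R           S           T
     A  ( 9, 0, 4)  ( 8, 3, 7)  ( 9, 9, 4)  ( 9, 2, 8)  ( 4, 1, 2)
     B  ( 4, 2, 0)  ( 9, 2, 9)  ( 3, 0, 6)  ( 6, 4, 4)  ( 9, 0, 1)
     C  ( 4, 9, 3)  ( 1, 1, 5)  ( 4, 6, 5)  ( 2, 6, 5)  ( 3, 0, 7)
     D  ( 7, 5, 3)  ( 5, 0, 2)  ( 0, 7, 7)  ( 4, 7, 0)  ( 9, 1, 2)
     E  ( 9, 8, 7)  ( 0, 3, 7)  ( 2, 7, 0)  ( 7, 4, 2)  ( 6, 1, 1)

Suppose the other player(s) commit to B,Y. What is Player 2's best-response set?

u_2(P vs B,Y) = 2
u_2(Q vs B,Y) = 2
u_2(R vs B,Y) = 0
u_2(S vs B,Y) = 4
u_2(T vs B,Y) = 0
max payoff 4 at {S}

argmax u_2 = {S}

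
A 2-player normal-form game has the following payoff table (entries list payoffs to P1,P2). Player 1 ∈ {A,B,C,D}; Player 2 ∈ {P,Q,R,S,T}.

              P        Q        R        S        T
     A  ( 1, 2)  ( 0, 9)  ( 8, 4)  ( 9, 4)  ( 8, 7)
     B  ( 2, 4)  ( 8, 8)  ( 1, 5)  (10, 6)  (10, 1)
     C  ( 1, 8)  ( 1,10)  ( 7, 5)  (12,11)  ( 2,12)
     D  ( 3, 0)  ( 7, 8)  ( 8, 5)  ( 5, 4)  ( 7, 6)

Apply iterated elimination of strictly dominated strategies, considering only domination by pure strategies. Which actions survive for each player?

Survivors P1:{B,C} P2:{Q,S,T}

P2 drop P (Q beats it: A:9>2 B:8>4 C:10>8 D:8>0)
P2 drop R (Q beats it: A:9>4 B:8>5 C:10>5 D:8>5)
P1 drop A (B beats it: Q:8>0 S:10>9 T:10>8)
P1 drop D (B beats it: Q:8>7 S:10>5 T:10>7)
P1→{B,C} P2→{Q,S,T}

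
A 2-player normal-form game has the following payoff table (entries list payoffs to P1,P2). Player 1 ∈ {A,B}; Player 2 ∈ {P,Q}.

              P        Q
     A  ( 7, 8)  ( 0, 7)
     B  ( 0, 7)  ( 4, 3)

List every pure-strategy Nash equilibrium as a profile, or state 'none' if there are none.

Nash profiles: (A,P)

(A,P): NE
(A,Q): not NE [P1→B gives 4>0; P2→P gives 8>7]
(B,P): not NE [P1→A gives 7>0]
(B,Q): not NE [P2→P gives 7>3]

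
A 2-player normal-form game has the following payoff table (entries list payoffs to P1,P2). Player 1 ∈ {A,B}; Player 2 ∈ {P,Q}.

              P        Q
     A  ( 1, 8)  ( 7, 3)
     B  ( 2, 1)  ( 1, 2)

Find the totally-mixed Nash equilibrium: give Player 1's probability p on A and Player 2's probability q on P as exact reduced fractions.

P1 indiff ⇒ q·1+(1-q)·7 = q·2+(1-q)·1 ⇒ q(-1) = (1-q)(-6) ⇒ q = 6/7
P2 indiff ⇒ p·8+(1-p)·1 = p·3+(1-p)·2 ⇒ p(5) = (1-p)(1) ⇒ p = 1/6

P1 mixes 1/6 on A; P2 mixes 6/7 on P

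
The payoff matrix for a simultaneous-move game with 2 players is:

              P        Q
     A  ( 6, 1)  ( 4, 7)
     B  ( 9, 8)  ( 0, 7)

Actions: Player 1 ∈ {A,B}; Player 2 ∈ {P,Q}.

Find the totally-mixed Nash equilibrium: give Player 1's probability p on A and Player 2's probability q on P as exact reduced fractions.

P1 indiff ⇒ q·6+(1-q)·4 = q·9+(1-q)·0 ⇒ q(-3) = (1-q)(-4) ⇒ q = 4/7
P2 indiff ⇒ p·1+(1-p)·8 = p·7+(1-p)·7 ⇒ p(-6) = (1-p)(-1) ⇒ p = 1/7

(p,q) = (1/7, 4/7)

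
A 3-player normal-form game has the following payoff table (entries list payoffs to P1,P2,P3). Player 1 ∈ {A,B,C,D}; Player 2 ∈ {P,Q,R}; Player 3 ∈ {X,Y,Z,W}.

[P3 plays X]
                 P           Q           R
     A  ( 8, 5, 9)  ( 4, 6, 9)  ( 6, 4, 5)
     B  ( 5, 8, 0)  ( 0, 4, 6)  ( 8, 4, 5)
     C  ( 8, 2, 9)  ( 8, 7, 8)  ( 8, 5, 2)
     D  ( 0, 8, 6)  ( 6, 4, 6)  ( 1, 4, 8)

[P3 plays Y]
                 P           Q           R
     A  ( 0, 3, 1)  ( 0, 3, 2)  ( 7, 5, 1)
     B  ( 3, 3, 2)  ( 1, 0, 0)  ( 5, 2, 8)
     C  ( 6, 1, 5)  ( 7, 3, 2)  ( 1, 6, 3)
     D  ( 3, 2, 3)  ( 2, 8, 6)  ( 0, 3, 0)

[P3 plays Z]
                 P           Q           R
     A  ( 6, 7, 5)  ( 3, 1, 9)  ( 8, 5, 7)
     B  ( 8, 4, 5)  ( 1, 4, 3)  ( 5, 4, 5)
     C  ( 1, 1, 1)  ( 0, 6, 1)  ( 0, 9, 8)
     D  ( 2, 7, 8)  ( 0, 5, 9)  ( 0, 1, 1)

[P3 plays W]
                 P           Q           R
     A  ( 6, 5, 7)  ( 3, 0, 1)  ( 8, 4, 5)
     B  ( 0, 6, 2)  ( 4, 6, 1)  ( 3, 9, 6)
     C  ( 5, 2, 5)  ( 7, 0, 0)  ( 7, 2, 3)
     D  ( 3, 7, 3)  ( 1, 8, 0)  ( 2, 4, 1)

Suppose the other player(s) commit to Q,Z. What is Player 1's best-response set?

BR_1 = {A}

u_1(A vs Q,Z) = 3
u_1(B vs Q,Z) = 1
u_1(C vs Q,Z) = 0
u_1(D vs Q,Z) = 0
max payoff 3 at {A}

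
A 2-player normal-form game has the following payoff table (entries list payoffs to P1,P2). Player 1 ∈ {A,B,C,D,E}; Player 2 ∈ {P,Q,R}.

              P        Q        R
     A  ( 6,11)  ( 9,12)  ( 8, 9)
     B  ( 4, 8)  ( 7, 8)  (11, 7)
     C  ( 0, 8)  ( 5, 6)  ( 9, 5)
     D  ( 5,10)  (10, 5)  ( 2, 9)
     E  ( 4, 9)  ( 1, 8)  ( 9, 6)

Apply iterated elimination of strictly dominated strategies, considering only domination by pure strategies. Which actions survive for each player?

Remaining: P1:{A,D} P2:{P,Q}

P1 drop C (B beats it: P:4>0 Q:7>5 R:11>9)
P2 drop R (P beats it: A:11>9 B:8>7 D:10>9 E:9>6)
P1 drop B (A beats it: P:6>4 Q:9>7)
P1 drop E (A beats it: P:6>4 Q:9>1)
P1→{A,D} P2→{P,Q}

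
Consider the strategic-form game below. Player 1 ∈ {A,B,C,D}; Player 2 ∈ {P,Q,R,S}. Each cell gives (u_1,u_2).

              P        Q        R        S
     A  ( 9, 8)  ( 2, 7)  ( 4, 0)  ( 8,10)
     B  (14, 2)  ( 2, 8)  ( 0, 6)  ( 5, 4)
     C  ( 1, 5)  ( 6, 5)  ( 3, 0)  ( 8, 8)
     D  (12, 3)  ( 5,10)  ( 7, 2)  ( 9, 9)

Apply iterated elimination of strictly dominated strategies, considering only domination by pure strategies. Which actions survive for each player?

P1 drop A (D beats it: P:12>9 Q:5>2 R:7>4 S:9>8)
P2 drop P (S beats it: B:4>2 C:8>5 D:9>3)
P1 drop B (C beats it: Q:6>2 R:3>0 S:8>5)
P2 drop R (Q beats it: C:5>0 D:10>2)
P1→{C,D} P2→{Q,S}

Survivors P1:{C,D} P2:{Q,S}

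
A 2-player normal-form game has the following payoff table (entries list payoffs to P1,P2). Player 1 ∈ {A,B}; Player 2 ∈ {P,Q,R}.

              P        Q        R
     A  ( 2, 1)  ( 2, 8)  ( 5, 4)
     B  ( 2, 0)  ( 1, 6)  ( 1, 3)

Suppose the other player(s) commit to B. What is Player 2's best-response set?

BR_2 = {Q}

u_2(P vs B) = 0
u_2(Q vs B) = 6
u_2(R vs B) = 3
max payoff 6 at {Q}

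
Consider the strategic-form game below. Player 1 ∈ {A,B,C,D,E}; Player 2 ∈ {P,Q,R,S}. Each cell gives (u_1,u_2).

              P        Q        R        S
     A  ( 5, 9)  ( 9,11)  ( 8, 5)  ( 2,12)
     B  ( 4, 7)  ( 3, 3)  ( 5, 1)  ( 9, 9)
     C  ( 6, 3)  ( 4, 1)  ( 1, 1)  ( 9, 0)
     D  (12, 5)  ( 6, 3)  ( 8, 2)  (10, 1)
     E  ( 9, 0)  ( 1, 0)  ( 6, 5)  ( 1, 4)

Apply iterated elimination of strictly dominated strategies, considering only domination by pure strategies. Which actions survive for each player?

IESDS → P1:{A,D} P2:{P,Q,S}

P1 drop B (D beats it: P:12>4 Q:6>3 R:8>5 S:10>9)
P1 drop C (D beats it: P:12>6 Q:6>4 R:8>1 S:10>9)
P1 drop E (D beats it: P:12>9 Q:6>1 R:8>6 S:10>1)
P2 drop R (P beats it: A:9>5 D:5>2)
P1→{A,D} P2→{P,Q,S}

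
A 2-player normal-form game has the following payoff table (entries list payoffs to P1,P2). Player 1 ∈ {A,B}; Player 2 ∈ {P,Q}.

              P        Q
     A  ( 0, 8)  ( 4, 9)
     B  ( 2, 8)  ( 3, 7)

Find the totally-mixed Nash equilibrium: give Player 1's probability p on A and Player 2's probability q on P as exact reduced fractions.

P1 mixes 1/2 on A; P2 mixes 1/3 on P

P1 indiff ⇒ q·0+(1-q)·4 = q·2+(1-q)·3 ⇒ q(-2) = (1-q)(-1) ⇒ q = 1/3
P2 indiff ⇒ p·8+(1-p)·8 = p·9+(1-p)·7 ⇒ p(-1) = (1-p)(-1) ⇒ p = 1/2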